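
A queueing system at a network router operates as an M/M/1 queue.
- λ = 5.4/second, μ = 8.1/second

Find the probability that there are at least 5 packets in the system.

ρ = λ/μ = 5.4/8.1 = 0.6667
P(N ≥ n) = ρⁿ
P(N ≥ 5) = 0.6667^5
P(N ≥ 5) = 0.1317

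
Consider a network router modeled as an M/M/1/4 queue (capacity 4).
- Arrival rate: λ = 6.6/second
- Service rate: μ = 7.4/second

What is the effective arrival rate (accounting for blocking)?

ρ = λ/μ = 6.6/7.4 = 0.8919
P₀ = (1-ρ)/(1-ρ^(K+1)) = (1-0.8919)/(1-0.8919^5) = 0.1081/0.4356 = 0.2482
P_K = P₀×ρ^K = 0.24816 × 0.8919^4 = 0.24816 × 0.63280 = 0.1570
λ_eff = λ(1-P_K) = 6.6 × (1 - 0.15703) = 6.6 × 0.84297 = 5.5636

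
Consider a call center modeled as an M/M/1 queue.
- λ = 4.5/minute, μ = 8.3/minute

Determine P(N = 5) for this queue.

ρ = λ/μ = 4.5/8.3 = 0.5422
P(n) = (1-ρ)ρⁿ
P(5) = (1-0.5422) × 0.5422^5
P(5) = 0.4578 × 0.04686
P(5) = 0.02145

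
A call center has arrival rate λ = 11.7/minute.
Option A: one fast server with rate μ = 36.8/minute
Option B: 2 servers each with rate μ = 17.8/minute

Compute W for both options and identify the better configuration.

Option A: single server μ = 36.8 (M/M/1)
  ρ_A = 11.7/36.8 = 0.3179
  W_A = 1/(μ-λ) = 1/(36.8-11.7) = 1/25.10 = 0.03984

Option B: 2 servers μ = 17.8 (M/M/2)
  ρ_B = λ/(cμ) = 11.7/(2×17.8) = 0.3287
  Offered load a = λ/μ = cρ = 11.7/17.8 = 0.6573
  P₀ = [ Σₙ₌₀^1 aⁿ/n! + a^2/(2!(1-ρ)) ]⁻¹
  Σ = a^0/0! + a^1/1! = 1.0000 + 0.6573 = 1.6573
  a^2/(2!(1-ρ)) = 0.4320/(2 × 0.6713) = 0.3218
  P₀ = 1/(1.6573 + 0.3218) = 0.5053
  Lq = P₀·a^2·ρ / (2!(1-ρ)²) = 0.50529 × 0.43205 × 0.32865 / (2 × 0.45071) = 0.07959
  Wq_B = Lq/λ = 0.07959/11.7 = 0.006803
  W_B = Wq_B + 1/μ = 0.006803 + 0.05618 = 0.06298

Since W_A = 0.03984 < W_B = 0.06298, Option A (single fast server) has the shorter time in system.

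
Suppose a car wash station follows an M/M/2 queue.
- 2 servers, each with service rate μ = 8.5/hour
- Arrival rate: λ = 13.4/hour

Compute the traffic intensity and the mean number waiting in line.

Traffic intensity: ρ = λ/(cμ) = 13.4/(2×8.5) = 0.7882
Since ρ = 0.7882 < 1, system is stable.
Offered load a = λ/μ = cρ = 13.4/8.5 = 1.5765
P₀ = [ Σₙ₌₀^1 aⁿ/n! + a^2/(2!(1-ρ)) ]⁻¹
Σ = a^0/0! + a^1/1! = 1.0000 + 1.5765 = 2.5765
a^2/(2!(1-ρ)) = 2.48526/(2 × 0.211765) = 5.8680
P₀ = 1/(2.5765 + 5.8680) = 0.1184
Lq = P₀·a^2·ρ / (2!(1-ρ)²) = 0.118421 × 2.48526 × 0.788235 / (2 × 0.0448443) = 2.5865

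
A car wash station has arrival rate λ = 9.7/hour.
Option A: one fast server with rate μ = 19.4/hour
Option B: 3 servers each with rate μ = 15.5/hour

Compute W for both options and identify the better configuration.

Option A: single server μ = 19.4 (M/M/1)
  ρ_A = 9.7/19.4 = 0.5000
  W_A = 1/(μ-λ) = 1/(19.4-9.7) = 1/9.70 = 0.1031

Option B: 3 servers μ = 15.5 (M/M/3)
  ρ_B = λ/(cμ) = 9.7/(3×15.5) = 0.2086
  Offered load a = λ/μ = cρ = 9.7/15.5 = 0.6258
  P₀ = [ Σₙ₌₀^2 aⁿ/n! + a^3/(3!(1-ρ)) ]⁻¹
  Σ = a^0/0! + a^1/1! + a^2/2! = 1.0000 + 0.6258 + 0.1958 = 1.8216
  a^3/(3!(1-ρ)) = 0.245087/(6 × 0.791398) = 0.05161
  P₀ = 1/(1.8216 + 0.05161) = 0.5338
  Lq = P₀·a^3·ρ / (3!(1-ρ)²) = 0.5338 × 0.2451 × 0.2086 / (6 × 0.6263) = 0.007263
  Wq_B = Lq/λ = 0.0072628/9.7 = 0.00074874
  W_B = Wq_B + 1/μ = 0.00074874 + 0.064516 = 0.06526

Since W_B = 0.06526 < W_A = 0.1031, Option B (multiple servers) has the shorter time in system.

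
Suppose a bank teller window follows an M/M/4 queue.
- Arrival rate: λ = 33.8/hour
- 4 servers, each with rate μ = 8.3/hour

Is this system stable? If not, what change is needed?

Stability requires ρ = λ/(cμ) < 1
ρ = 33.8/(4 × 8.3) = 33.8/33.20 = 1.0181
Since 1.0181 ≥ 1, the system is UNSTABLE.
Need c > λ/μ = 33.8/8.3 = 4.07.
Minimum servers needed: c = 5.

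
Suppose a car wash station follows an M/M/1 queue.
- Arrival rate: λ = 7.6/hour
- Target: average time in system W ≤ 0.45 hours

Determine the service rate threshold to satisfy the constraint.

For M/M/1: W = 1/(μ-λ)
Need W ≤ 0.45, so 1/(μ-λ) ≤ 0.45
μ - λ ≥ 1/0.45 = 2.2222
μ ≥ 7.6 + 2.2222 = 9.8222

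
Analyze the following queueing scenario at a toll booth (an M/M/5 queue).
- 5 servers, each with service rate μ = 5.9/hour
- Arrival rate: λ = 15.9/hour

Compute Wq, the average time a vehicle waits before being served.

Traffic intensity: ρ = λ/(cμ) = 15.9/(5×5.9) = 0.5390
Since ρ = 0.5390 < 1, system is stable.
Offered load a = λ/μ = cρ = 15.9/5.9 = 2.6949
P₀ = [ Σₙ₌₀^4 aⁿ/n! + a^5/(5!(1-ρ)) ]⁻¹
Σ = a^0/0! + a^1/1! + a^2/2! + a^3/3! + a^4/4! = 1.0000 + 2.6949 + 3.6313 + 3.2620 + 2.1977 = 12.7859
a^5/(5!(1-ρ)) = 142.1430/(120 × 0.46102) = 2.5694
P₀ = 1/(12.7859 + 2.5694) = 0.06512
Lq = P₀·a^5·ρ / (5!(1-ρ)²) = 0.065124 × 142.1430 × 0.53898 / (120 × 0.21254) = 0.1956
Wq = Lq/λ = 0.1956/15.9 = 0.01230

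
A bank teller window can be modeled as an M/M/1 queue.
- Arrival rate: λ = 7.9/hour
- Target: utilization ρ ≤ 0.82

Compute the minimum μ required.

ρ = λ/μ, so μ = λ/ρ
μ ≥ 7.9/0.82 = 9.6341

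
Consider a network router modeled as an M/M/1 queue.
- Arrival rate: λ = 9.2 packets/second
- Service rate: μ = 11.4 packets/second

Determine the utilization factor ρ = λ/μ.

Server utilization: ρ = λ/μ
ρ = 9.2/11.4 = 0.8070
The server is busy 80.70% of the time.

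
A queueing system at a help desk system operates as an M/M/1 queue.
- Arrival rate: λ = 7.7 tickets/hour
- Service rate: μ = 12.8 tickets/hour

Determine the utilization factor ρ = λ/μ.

Server utilization: ρ = λ/μ
ρ = 7.7/12.8 = 0.6016
The server is busy 60.16% of the time.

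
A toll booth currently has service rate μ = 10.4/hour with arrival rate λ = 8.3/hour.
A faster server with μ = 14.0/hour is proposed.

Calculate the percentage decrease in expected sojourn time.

System 1: ρ₁ = 8.3/10.4 = 0.7981, W₁ = 1/(10.4-8.3) = 0.47619
System 2: ρ₂ = 8.3/14.0 = 0.5929, W₂ = 1/(14.0-8.3) = 0.17544
Improvement: (W₁-W₂)/W₁ = (0.47619-0.17544)/0.47619 = 63.16%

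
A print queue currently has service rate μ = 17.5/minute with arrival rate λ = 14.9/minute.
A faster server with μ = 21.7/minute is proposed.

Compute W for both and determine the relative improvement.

System 1: ρ₁ = 14.9/17.5 = 0.8514, W₁ = 1/(17.5-14.9) = 0.38462
System 2: ρ₂ = 14.9/21.7 = 0.6866, W₂ = 1/(21.7-14.9) = 0.14706
Improvement: (W₁-W₂)/W₁ = (0.38462-0.14706)/0.38462 = 61.76%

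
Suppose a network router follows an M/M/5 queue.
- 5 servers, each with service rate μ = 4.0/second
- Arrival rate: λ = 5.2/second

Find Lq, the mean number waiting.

Traffic intensity: ρ = λ/(cμ) = 5.2/(5×4.0) = 0.2600
Since ρ = 0.2600 < 1, system is stable.
Offered load a = λ/μ = cρ = 5.2/4.0 = 1.3000
P₀ = [ Σₙ₌₀^4 aⁿ/n! + a^5/(5!(1-ρ)) ]⁻¹
Σ = a^0/0! + a^1/1! + a^2/2! + a^3/3! + a^4/4! = 1.0000 + 1.3000 + 0.8450 + 0.3662 + 0.1190 = 3.6302
a^5/(5!(1-ρ)) = 3.7129/(120 × 0.7400) = 0.04181
P₀ = 1/(3.6302 + 0.04181) = 0.2723
Lq = P₀·a^5·ρ / (5!(1-ρ)²) = 0.27233 × 3.7129 × 0.26000 / (120 × 0.54760) = 0.004001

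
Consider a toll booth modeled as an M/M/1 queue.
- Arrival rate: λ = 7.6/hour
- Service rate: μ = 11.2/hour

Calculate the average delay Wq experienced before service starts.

First, compute utilization: ρ = λ/μ = 7.6/11.2 = 0.6786
For M/M/1: Wq = λ/(μ(μ-λ))
Wq = 7.6/(11.2 × (11.2-7.6))
Wq = 7.6/(11.2 × 3.60)
Wq = 0.1885 hours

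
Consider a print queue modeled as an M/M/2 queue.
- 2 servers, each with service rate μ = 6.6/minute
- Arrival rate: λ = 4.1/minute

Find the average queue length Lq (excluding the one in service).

Traffic intensity: ρ = λ/(cμ) = 4.1/(2×6.6) = 0.3106
Since ρ = 0.3106 < 1, system is stable.
Offered load a = λ/μ = cρ = 4.1/6.6 = 0.6212
P₀ = [ Σₙ₌₀^1 aⁿ/n! + a^2/(2!(1-ρ)) ]⁻¹
Σ = a^0/0! + a^1/1! = 1.0000 + 0.6212 = 1.6212
a^2/(2!(1-ρ)) = 0.3859/(2 × 0.6894) = 0.2799
P₀ = 1/(1.6212 + 0.2799) = 0.5260
Lq = P₀·a^2·ρ / (2!(1-ρ)²) = 0.52601 × 0.38590 × 0.31061 / (2 × 0.47526) = 0.06633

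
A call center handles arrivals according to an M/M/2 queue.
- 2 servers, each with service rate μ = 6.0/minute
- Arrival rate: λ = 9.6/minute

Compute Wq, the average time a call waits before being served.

Traffic intensity: ρ = λ/(cμ) = 9.6/(2×6.0) = 0.8000
Since ρ = 0.8000 < 1, system is stable.
Offered load a = λ/μ = cρ = 9.6/6.0 = 1.6000
P₀ = [ Σₙ₌₀^1 aⁿ/n! + a^2/(2!(1-ρ)) ]⁻¹
Σ = a^0/0! + a^1/1! = 1.0000 + 1.6000 = 2.6000
a^2/(2!(1-ρ)) = 2.5600/(2 × 0.2000) = 6.4000
P₀ = 1/(2.6000 + 6.4000) = 0.1111
Lq = P₀·a^2·ρ / (2!(1-ρ)²) = 0.11111 × 2.5600 × 0.80000 / (2 × 0.040000) = 2.8444
Wq = Lq/λ = 2.8444/9.6 = 0.2963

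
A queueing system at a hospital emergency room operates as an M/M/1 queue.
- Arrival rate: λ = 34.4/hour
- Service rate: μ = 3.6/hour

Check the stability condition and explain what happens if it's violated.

Stability requires ρ = λ/(cμ) < 1
ρ = 34.4/(1 × 3.6) = 34.4/3.60 = 9.5556
Since 9.5556 ≥ 1, the system is UNSTABLE.
Queue grows without bound. Need μ > λ = 34.4.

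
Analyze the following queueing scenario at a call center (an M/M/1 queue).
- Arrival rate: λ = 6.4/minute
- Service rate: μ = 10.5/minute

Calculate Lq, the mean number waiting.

ρ = λ/μ = 6.4/10.5 = 0.6095
For M/M/1: Lq = λ²/(μ(μ-λ))
Lq = 40.96/(10.5 × 4.10)
Lq = 0.9515 calls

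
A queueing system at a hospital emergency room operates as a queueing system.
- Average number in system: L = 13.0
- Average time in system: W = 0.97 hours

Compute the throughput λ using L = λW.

Little's Law: L = λW, so λ = L/W
λ = 13.0/0.97 = 13.4021 patients/hour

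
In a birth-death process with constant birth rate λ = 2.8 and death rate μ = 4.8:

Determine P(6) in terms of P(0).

For constant rates: P(n)/P(0) = (λ/μ)^n
P(6)/P(0) = (2.8/4.8)^6 = 0.58333^6 = 0.03940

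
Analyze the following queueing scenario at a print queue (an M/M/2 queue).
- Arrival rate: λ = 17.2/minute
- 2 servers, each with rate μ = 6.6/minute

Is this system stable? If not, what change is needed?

Stability requires ρ = λ/(cμ) < 1
ρ = 17.2/(2 × 6.6) = 17.2/13.20 = 1.3030
Since 1.3030 ≥ 1, the system is UNSTABLE.
Need c > λ/μ = 17.2/6.6 = 2.61.
Minimum servers needed: c = 3.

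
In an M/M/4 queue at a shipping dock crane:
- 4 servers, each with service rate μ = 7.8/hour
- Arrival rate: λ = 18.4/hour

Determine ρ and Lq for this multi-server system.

Traffic intensity: ρ = λ/(cμ) = 18.4/(4×7.8) = 0.5897
Since ρ = 0.5897 < 1, system is stable.
Offered load a = λ/μ = cρ = 18.4/7.8 = 2.3590
P₀ = [ Σₙ₌₀^3 aⁿ/n! + a^4/(4!(1-ρ)) ]⁻¹
Σ = a^0/0! + a^1/1! + a^2/2! + a^3/3! = 1.00000 + 2.35897 + 2.78238 + 2.18785 = 8.3292
a^4/(4!(1-ρ)) = 30.9666/(24 × 0.41026) = 3.1450
P₀ = 1/(8.3292 + 3.1450) = 0.08715
Lq = P₀·a^4·ρ / (4!(1-ρ)²) = 0.08715 × 30.9666 × 0.5897 / (24 × 0.1683) = 0.3940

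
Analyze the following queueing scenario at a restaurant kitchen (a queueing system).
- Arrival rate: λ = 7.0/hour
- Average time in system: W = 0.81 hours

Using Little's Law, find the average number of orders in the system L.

Little's Law: L = λW
L = 7.0 × 0.81 = 5.6700 orders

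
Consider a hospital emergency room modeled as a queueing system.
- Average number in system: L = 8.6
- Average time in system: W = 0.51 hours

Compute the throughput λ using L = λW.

Little's Law: L = λW, so λ = L/W
λ = 8.6/0.51 = 16.8627 patients/hour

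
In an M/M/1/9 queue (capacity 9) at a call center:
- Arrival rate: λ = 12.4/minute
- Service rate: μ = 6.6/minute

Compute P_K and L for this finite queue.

ρ = λ/μ = 12.4/6.6 = 1.87879
P₀ = (1-ρ)/(1-ρ^(K+1)) = (1-1.87879)/(1-1.87879^10) = -0.8788/-547.0023 = 0.001607
P_K = P₀×ρ^K = 0.0016066 × 1.87879^9 = 0.0016066 × 291.6783 = 0.4686
Blocking probability P_9 = 0.4686 (46.86%)
L = ρ[1 - (K+1)ρ^K + Kρ^(K+1)] / [(1-ρ)(1-ρ^(K+1))]
L = 1.87879 × (1 - 10×291.6783 + 9×548.0023) / ((1 - 1.87879) × (1 - 548.0023)) = 7.8804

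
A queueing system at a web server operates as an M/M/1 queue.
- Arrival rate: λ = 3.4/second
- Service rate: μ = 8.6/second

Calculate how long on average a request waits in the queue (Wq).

First, compute utilization: ρ = λ/μ = 3.4/8.6 = 0.3953
For M/M/1: Wq = λ/(μ(μ-λ))
Wq = 3.4/(8.6 × (8.6-3.4))
Wq = 3.4/(8.6 × 5.20)
Wq = 0.07603 seconds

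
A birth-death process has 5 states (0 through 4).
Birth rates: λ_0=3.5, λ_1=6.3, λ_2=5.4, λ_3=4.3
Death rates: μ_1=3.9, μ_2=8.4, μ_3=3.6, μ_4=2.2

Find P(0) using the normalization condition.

Ratios P(n)/P(0) = (λ₀···λₙ₋₁)/(μ₁···μₙ):
P(1)/P(0) = (3.5)/(3.9) = 0.897436
P(2)/P(0) = (3.5×6.3)/(3.9×8.4) = 0.673077
P(3)/P(0) = (3.5×6.3×5.4)/(3.9×8.4×3.6) = 1.00962
P(4)/P(0) = (3.5×6.3×5.4×4.3)/(3.9×8.4×3.6×2.2) = 1.97334

Normalization: ∑ P(n) = 1
P(0) × (1.00000 + 0.897436 + 0.673077 + 1.00962 + 1.97334) = 1
P(0) × 5.5535 = 1
P(0) = 1/5.5535 = 0.1801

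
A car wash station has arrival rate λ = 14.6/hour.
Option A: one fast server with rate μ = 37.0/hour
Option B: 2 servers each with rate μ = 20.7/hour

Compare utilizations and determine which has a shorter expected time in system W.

Option A: single server μ = 37.0 (M/M/1)
  ρ_A = 14.6/37.0 = 0.3946
  W_A = 1/(μ-λ) = 1/(37.0-14.6) = 1/22.40 = 0.04464

Option B: 2 servers μ = 20.7 (M/M/2)
  ρ_B = λ/(cμ) = 14.6/(2×20.7) = 0.3527
  Offered load a = λ/μ = cρ = 14.6/20.7 = 0.7053
  P₀ = [ Σₙ₌₀^1 aⁿ/n! + a^2/(2!(1-ρ)) ]⁻¹
  Σ = a^0/0! + a^1/1! = 1.0000 + 0.7053 = 1.7053
  a^2/(2!(1-ρ)) = 0.49747/(2 × 0.64734) = 0.3842
  P₀ = 1/(1.7053 + 0.3842) = 0.4786
  Lq = P₀·a^2·ρ / (2!(1-ρ)²) = 0.4786 × 0.4975 × 0.3527 / (2 × 0.4191) = 0.1002
  Wq_B = Lq/λ = 0.100176/14.6 = 0.006861
  W_B = Wq_B + 1/μ = 0.006861 + 0.04831 = 0.05517

Since W_A = 0.04464 < W_B = 0.05517, Option A (single fast server) has the shorter time in system.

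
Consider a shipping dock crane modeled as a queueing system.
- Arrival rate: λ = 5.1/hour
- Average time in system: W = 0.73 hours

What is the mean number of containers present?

Little's Law: L = λW
L = 5.1 × 0.73 = 3.7230 containers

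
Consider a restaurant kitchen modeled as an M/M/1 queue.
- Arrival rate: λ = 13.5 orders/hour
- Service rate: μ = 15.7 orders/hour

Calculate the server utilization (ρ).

Server utilization: ρ = λ/μ
ρ = 13.5/15.7 = 0.8599
The server is busy 85.99% of the time.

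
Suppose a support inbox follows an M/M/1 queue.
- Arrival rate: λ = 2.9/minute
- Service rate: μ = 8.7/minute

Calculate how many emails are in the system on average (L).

ρ = λ/μ = 2.9/8.7 = 0.3333
For M/M/1: L = λ/(μ-λ)
L = 2.9/(8.7-2.9) = 2.9/5.80
L = 0.5000 emails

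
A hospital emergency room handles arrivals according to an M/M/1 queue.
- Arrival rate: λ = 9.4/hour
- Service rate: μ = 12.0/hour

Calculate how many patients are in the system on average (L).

ρ = λ/μ = 9.4/12.0 = 0.7833
For M/M/1: L = λ/(μ-λ)
L = 9.4/(12.0-9.4) = 9.4/2.60
L = 3.6154 patients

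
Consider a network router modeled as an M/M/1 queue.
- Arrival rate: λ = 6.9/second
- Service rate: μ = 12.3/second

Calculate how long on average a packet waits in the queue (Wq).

First, compute utilization: ρ = λ/μ = 6.9/12.3 = 0.5610
For M/M/1: Wq = λ/(μ(μ-λ))
Wq = 6.9/(12.3 × (12.3-6.9))
Wq = 6.9/(12.3 × 5.40)
Wq = 0.1039 seconds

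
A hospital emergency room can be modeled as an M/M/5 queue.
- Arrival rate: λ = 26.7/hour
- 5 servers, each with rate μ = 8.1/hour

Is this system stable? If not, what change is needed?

Stability requires ρ = λ/(cμ) < 1
ρ = 26.7/(5 × 8.1) = 26.7/40.50 = 0.6593
Since 0.6593 < 1, the system is STABLE.
The servers are busy 65.93% of the time.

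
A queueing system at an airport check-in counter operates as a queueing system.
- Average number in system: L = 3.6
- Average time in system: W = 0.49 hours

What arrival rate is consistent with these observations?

Little's Law: L = λW, so λ = L/W
λ = 3.6/0.49 = 7.3469 passengers/hour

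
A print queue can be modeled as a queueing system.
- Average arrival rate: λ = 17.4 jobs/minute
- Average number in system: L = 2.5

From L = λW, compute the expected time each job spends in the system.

Little's Law: L = λW, so W = L/λ
W = 2.5/17.4 = 0.1437 minutes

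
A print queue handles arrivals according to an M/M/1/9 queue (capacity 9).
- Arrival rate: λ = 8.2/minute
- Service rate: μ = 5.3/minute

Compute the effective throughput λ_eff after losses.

ρ = λ/μ = 8.2/5.3 = 1.54717
P₀ = (1-ρ)/(1-ρ^(K+1)) = (1-1.54717)/(1-1.54717^10) = -0.5472/-77.5924 = 0.007052
P_K = P₀×ρ^K = 0.007052 × 1.54717^9 = 0.007052 × 50.7975 = 0.3582
λ_eff = λ(1-P_K) = 8.2 × (1 - 0.35822) = 8.2 × 0.64178 = 5.2626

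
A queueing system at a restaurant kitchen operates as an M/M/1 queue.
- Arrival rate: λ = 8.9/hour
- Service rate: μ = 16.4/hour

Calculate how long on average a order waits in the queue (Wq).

First, compute utilization: ρ = λ/μ = 8.9/16.4 = 0.5427
For M/M/1: Wq = λ/(μ(μ-λ))
Wq = 8.9/(16.4 × (16.4-8.9))
Wq = 8.9/(16.4 × 7.50)
Wq = 0.07236 hours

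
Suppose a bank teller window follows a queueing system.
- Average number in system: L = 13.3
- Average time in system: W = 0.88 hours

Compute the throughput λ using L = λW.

Little's Law: L = λW, so λ = L/W
λ = 13.3/0.88 = 15.1136 transactions/hour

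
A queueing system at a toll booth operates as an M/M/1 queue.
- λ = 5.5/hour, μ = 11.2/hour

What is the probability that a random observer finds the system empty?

ρ = λ/μ = 5.5/11.2 = 0.4911
P(0) = 1 - ρ = 1 - 0.4911 = 0.5089
The server is idle 50.89% of the time.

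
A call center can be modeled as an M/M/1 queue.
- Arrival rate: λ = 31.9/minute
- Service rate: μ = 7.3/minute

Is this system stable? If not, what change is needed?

Stability requires ρ = λ/(cμ) < 1
ρ = 31.9/(1 × 7.3) = 31.9/7.30 = 4.3699
Since 4.3699 ≥ 1, the system is UNSTABLE.
Queue grows without bound. Need μ > λ = 31.9.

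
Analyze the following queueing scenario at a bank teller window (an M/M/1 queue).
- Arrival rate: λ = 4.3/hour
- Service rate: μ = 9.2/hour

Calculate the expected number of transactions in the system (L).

ρ = λ/μ = 4.3/9.2 = 0.4674
For M/M/1: L = λ/(μ-λ)
L = 4.3/(9.2-4.3) = 4.3/4.90
L = 0.8776 transactions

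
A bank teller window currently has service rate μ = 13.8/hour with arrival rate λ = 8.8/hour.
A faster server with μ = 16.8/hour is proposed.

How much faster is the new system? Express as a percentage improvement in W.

System 1: ρ₁ = 8.8/13.8 = 0.6377, W₁ = 1/(13.8-8.8) = 0.2000
System 2: ρ₂ = 8.8/16.8 = 0.5238, W₂ = 1/(16.8-8.8) = 0.1250
Improvement: (W₁-W₂)/W₁ = (0.2000-0.1250)/0.2000 = 37.50%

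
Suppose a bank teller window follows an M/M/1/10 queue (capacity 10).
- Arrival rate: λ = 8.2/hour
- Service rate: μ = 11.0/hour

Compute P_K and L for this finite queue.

ρ = λ/μ = 8.2/11.0 = 0.745455
P₀ = (1-ρ)/(1-ρ^(K+1)) = (1-0.745455)/(1-0.745455^11) = 0.2545/0.9605 = 0.2650
P_K = P₀×ρ^K = 0.2650 × 0.745455^10 = 0.2650 × 0.05299 = 0.01404
Blocking probability P_10 = 0.01404 (1.40%)
L = ρ[1 - (K+1)ρ^K + Kρ^(K+1)] / [(1-ρ)(1-ρ^(K+1))]
L = 0.745455 × (1 - 11×0.052992 + 10×0.039504) / ((1 - 0.745455) × (1 - 0.039504)) = 2.4762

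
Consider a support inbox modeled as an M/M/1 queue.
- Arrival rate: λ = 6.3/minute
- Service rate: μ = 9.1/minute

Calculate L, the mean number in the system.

ρ = λ/μ = 6.3/9.1 = 0.6923
For M/M/1: L = λ/(μ-λ)
L = 6.3/(9.1-6.3) = 6.3/2.80
L = 2.2500 emails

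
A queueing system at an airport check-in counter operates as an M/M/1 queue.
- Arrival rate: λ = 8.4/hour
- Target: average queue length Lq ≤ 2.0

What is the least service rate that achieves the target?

For M/M/1: Lq = λ²/(μ(μ-λ))
Need Lq ≤ 2.0, i.e. μ(μ-λ) ≥ λ²/2.0
μ² - 8.4μ - 70.56/2.0 ≥ 0  →  μ² - 8.4μ - 35.2800 ≥ 0
Quadratic formula (positive root): μ = [λ + √(λ² + 4×35.2800)]/2
Discriminant: 70.56 + 4×35.2800 = 211.6800, √211.6800 = 14.5492
μ ≥ (8.4 + 14.5492)/2 = 11.4746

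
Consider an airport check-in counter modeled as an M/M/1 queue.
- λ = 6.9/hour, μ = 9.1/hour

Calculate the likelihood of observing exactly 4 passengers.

ρ = λ/μ = 6.9/9.1 = 0.7582
P(n) = (1-ρ)ρⁿ
P(4) = (1-0.7582) × 0.7582^4
P(4) = 0.2418 × 0.3305
P(4) = 0.07991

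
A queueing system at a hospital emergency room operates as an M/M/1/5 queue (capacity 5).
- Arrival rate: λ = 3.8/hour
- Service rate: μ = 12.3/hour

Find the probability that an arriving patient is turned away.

ρ = λ/μ = 3.8/12.3 = 0.30894
P₀ = (1-ρ)/(1-ρ^(K+1)) = (1-0.30894)/(1-0.30894^6) = 0.6911/0.9991 = 0.6917
P_K = P₀×ρ^K = 0.69166 × 0.30894^5 = 0.69166 × 0.0028143 = 0.001947
Blocking probability = 0.19%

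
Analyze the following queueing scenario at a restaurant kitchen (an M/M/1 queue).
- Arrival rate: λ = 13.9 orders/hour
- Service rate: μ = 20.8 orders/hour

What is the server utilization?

Server utilization: ρ = λ/μ
ρ = 13.9/20.8 = 0.6683
The server is busy 66.83% of the time.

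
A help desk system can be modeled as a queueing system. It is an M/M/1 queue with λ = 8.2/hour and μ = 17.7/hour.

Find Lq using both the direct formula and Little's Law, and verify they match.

Method 1 (direct): Lq = λ²/(μ(μ-λ)) = 67.24/(17.7 × 9.50) = 0.3999

Method 2 (Little's Law):
W = 1/(μ-λ) = 1/9.50 = 0.105263
Wq = W - 1/μ = 0.105263 - 0.0564972 = 0.04877
Lq = λWq = 8.2 × 0.04877 = 0.3999 ✔ (matches Method 1)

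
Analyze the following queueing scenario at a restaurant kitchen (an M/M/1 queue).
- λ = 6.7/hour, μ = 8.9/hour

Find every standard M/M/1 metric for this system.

Step 1: ρ = λ/μ = 6.7/8.9 = 0.7528
Step 2: L = λ/(μ-λ) = 6.7/2.20 = 3.0455
Step 3: Lq = λ²/(μ(μ-λ)) = 44.89/(8.9×2.20) = 2.2926
Step 4: W = 1/(μ-λ) = 1/2.20 = 0.45455
Step 5: Wq = λ/(μ(μ-λ)) = 6.7/(8.9×2.20) = 0.3422
Step 6: P(0) = 1-ρ = 0.2472
Verify: L = λW = 6.7×0.45455 = 3.0455 ✔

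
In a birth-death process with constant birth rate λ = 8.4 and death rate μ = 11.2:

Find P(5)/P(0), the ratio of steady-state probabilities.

For constant rates: P(n)/P(0) = (λ/μ)^n
P(5)/P(0) = (8.4/11.2)^5 = 0.7500^5 = 0.2373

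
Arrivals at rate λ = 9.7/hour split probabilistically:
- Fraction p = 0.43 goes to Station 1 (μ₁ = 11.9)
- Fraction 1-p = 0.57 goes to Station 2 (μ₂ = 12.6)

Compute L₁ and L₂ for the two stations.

Effective rates: λ₁ = 9.7×0.43 = 4.171, λ₂ = 9.7×0.57 = 5.529
Station 1: ρ₁ = 4.171/11.9 = 0.350504, L₁ = ρ₁/(1-ρ₁) = 0.350504/(1-0.350504) = 0.5397
Station 2: ρ₂ = 5.529/12.6 = 0.4388, L₂ = ρ₂/(1-ρ₂) = 0.4388/(1-0.4388) = 0.7819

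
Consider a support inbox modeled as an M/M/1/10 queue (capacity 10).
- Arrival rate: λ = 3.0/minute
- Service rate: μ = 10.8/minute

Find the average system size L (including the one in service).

ρ = λ/μ = 3.0/10.8 = 0.277778
P₀ = (1-ρ)/(1-ρ^(K+1)) = (1-0.277778)/(1-0.277778^11) = 0.7222/1.0000 = 0.7222
P_K = P₀×ρ^K = 0.7222 × 0.277778^10 = 0.7222 × 0.000002735 = 0.000001975
L = ρ[1 - (K+1)ρ^K + Kρ^(K+1)] / [(1-ρ)(1-ρ^(K+1))]
L = 0.277778 × (1 - 11×0.000002735 + 10×7.598e-07) / ((1 - 0.277778) × (1 - 7.598e-07)) = 0.3846 emails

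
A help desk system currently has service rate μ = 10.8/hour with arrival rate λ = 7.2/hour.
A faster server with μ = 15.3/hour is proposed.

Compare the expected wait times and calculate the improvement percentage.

System 1: ρ₁ = 7.2/10.8 = 0.6667, W₁ = 1/(10.8-7.2) = 0.277778
System 2: ρ₂ = 7.2/15.3 = 0.4706, W₂ = 1/(15.3-7.2) = 0.123457
Improvement: (W₁-W₂)/W₁ = (0.277778-0.123457)/0.277778 = 55.56%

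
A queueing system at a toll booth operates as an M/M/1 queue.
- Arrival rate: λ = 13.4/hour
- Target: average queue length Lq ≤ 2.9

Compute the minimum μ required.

For M/M/1: Lq = λ²/(μ(μ-λ))
Need Lq ≤ 2.9, i.e. μ(μ-λ) ≥ λ²/2.9
μ² - 13.4μ - 179.56/2.9 ≥ 0  →  μ² - 13.4μ - 61.91724 ≥ 0
Quadratic formula (positive root): μ = [λ + √(λ² + 4×61.91724)]/2
Discriminant: 179.56 + 4×61.91724 = 427.2290, √427.2290 = 20.66952
μ ≥ (13.4 + 20.66952)/2 = 17.0348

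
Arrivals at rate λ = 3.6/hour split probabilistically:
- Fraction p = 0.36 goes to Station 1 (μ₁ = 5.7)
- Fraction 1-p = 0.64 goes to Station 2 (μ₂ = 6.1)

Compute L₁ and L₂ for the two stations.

Effective rates: λ₁ = 3.6×0.36 = 1.296, λ₂ = 3.6×0.64 = 2.304
Station 1: ρ₁ = 1.296/5.7 = 0.2274, L₁ = ρ₁/(1-ρ₁) = 0.2274/(1-0.2274) = 0.2943
Station 2: ρ₂ = 2.304/6.1 = 0.377705, L₂ = ρ₂/(1-ρ₂) = 0.377705/(1-0.377705) = 0.6070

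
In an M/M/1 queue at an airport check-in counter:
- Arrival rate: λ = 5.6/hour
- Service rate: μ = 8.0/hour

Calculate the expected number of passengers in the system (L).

ρ = λ/μ = 5.6/8.0 = 0.7000
For M/M/1: L = λ/(μ-λ)
L = 5.6/(8.0-5.6) = 5.6/2.40
L = 2.3333 passengers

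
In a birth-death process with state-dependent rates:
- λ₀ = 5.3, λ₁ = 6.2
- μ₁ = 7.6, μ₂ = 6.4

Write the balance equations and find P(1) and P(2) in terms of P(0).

Balance equations:
State 0: λ₀P₀ = μ₁P₁ → P₁ = (λ₀/μ₁)P₀ = (5.3/7.6)P₀ = 0.6974P₀
State 1: P₂ = (λ₀λ₁)/(μ₁μ₂)P₀ = (5.3×6.2)/(7.6×6.4)P₀ = 0.6756P₀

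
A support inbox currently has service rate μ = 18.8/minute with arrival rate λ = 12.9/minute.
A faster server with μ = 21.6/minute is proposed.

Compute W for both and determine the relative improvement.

System 1: ρ₁ = 12.9/18.8 = 0.6862, W₁ = 1/(18.8-12.9) = 0.16949
System 2: ρ₂ = 12.9/21.6 = 0.5972, W₂ = 1/(21.6-12.9) = 0.11494
Improvement: (W₁-W₂)/W₁ = (0.16949-0.11494)/0.16949 = 32.18%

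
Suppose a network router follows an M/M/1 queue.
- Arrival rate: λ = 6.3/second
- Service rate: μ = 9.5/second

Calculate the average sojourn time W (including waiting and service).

First, compute utilization: ρ = λ/μ = 6.3/9.5 = 0.6632
For M/M/1: W = 1/(μ-λ)
W = 1/(9.5-6.3) = 1/3.20
W = 0.3125 seconds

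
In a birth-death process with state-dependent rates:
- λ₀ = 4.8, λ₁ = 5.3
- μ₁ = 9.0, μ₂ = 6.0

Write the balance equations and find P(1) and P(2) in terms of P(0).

Balance equations:
State 0: λ₀P₀ = μ₁P₁ → P₁ = (λ₀/μ₁)P₀ = (4.8/9.0)P₀ = 0.5333P₀
State 1: P₂ = (λ₀λ₁)/(μ₁μ₂)P₀ = (4.8×5.3)/(9.0×6.0)P₀ = 0.4711P₀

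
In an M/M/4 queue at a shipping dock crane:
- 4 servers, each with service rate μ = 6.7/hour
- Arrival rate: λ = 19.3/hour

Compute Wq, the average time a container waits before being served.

Traffic intensity: ρ = λ/(cμ) = 19.3/(4×6.7) = 0.7201
Since ρ = 0.7201 < 1, system is stable.
Offered load a = λ/μ = cρ = 19.3/6.7 = 2.8806
P₀ = [ Σₙ₌₀^3 aⁿ/n! + a^4/(4!(1-ρ)) ]⁻¹
Σ = a^0/0! + a^1/1! + a^2/2! + a^3/3! = 1.0000 + 2.8806 + 4.1489 + 3.9838 = 12.0133
a^4/(4!(1-ρ)) = 68.8541/(24 × 0.27985) = 10.2516
P₀ = 1/(12.0133 + 10.2516) = 0.04491
Lq = P₀·a^4·ρ / (4!(1-ρ)²) = 0.044914 × 68.8541 × 0.72015 / (24 × 0.078316) = 1.1849
Wq = Lq/λ = 1.1849/19.3 = 0.06139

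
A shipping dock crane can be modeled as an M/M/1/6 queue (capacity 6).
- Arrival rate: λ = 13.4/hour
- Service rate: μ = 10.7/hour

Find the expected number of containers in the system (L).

ρ = λ/μ = 13.4/10.7 = 1.252336
P₀ = (1-ρ)/(1-ρ^(K+1)) = (1-1.252336)/(1-1.252336^7) = -0.25234/-3.8311 = 0.06587
P_K = P₀×ρ^K = 0.06587 × 1.252336^6 = 0.06587 × 3.8577 = 0.2541
L = ρ[1 - (K+1)ρ^K + Kρ^(K+1)] / [(1-ρ)(1-ρ^(K+1))]
L = 1.252336 × (1 - 7×3.85767 + 6×4.83110) / ((1 - 1.252336) × (1 - 4.83110)) = 3.8642 containers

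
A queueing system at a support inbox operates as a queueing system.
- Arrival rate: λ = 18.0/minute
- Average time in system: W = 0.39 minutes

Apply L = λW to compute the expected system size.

Little's Law: L = λW
L = 18.0 × 0.39 = 7.0200 emails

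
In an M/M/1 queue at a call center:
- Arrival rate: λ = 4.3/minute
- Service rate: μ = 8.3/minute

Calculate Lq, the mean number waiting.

ρ = λ/μ = 4.3/8.3 = 0.5181
For M/M/1: Lq = λ²/(μ(μ-λ))
Lq = 18.49/(8.3 × 4.00)
Lq = 0.5569 calls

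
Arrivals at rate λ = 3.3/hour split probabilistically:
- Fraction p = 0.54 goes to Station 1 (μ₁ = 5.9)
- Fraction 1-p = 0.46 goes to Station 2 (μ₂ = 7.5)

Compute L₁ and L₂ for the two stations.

Effective rates: λ₁ = 3.3×0.54 = 1.782, λ₂ = 3.3×0.46 = 1.518
Station 1: ρ₁ = 1.782/5.9 = 0.3020, L₁ = ρ₁/(1-ρ₁) = 0.3020/(1-0.3020) = 0.4327
Station 2: ρ₂ = 1.518/7.5 = 0.2024, L₂ = ρ₂/(1-ρ₂) = 0.2024/(1-0.2024) = 0.2538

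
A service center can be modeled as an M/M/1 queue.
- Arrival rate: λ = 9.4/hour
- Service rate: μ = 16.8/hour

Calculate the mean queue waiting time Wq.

First, compute utilization: ρ = λ/μ = 9.4/16.8 = 0.5595
For M/M/1: Wq = λ/(μ(μ-λ))
Wq = 9.4/(16.8 × (16.8-9.4))
Wq = 9.4/(16.8 × 7.40)
Wq = 0.07561 hours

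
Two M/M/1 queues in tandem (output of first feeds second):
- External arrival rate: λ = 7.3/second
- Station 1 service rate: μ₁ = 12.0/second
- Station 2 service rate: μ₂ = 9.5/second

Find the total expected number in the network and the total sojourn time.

By Jackson's theorem, each station behaves as independent M/M/1.
Station 1: ρ₁ = 7.3/12.0 = 0.6083, L₁ = ρ₁/(1-ρ₁) = λ/(μ₁-λ) = 7.3/4.70 = 1.5532
Station 2: ρ₂ = 7.3/9.5 = 0.7684, L₂ = ρ₂/(1-ρ₂) = λ/(μ₂-λ) = 7.3/2.20 = 3.3182
Total: L = L₁ + L₂ = 1.5532 + 3.3182 = 4.8714
W = L/λ = 4.8714/7.3 = 0.6673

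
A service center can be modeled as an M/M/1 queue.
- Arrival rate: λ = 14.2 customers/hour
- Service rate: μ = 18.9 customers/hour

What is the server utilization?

Server utilization: ρ = λ/μ
ρ = 14.2/18.9 = 0.7513
The server is busy 75.13% of the time.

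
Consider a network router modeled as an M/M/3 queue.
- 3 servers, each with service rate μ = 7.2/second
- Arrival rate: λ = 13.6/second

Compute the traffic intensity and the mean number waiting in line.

Traffic intensity: ρ = λ/(cμ) = 13.6/(3×7.2) = 0.6296
Since ρ = 0.6296 < 1, system is stable.
Offered load a = λ/μ = cρ = 13.6/7.2 = 1.8889
P₀ = [ Σₙ₌₀^2 aⁿ/n! + a^3/(3!(1-ρ)) ]⁻¹
Σ = a^0/0! + a^1/1! + a^2/2! = 1.00000 + 1.88889 + 1.78395 = 4.6728
a^3/(3!(1-ρ)) = 6.7394/(6 × 0.37037) = 3.0327
P₀ = 1/(4.6728 + 3.0327) = 0.1298
Lq = P₀·a^3·ρ / (3!(1-ρ)²) = 0.12978 × 6.7394 × 0.62963 / (6 × 0.13717) = 0.6691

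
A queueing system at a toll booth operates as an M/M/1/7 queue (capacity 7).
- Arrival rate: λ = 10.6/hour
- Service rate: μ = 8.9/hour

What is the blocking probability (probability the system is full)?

ρ = λ/μ = 10.6/8.9 = 1.19101
P₀ = (1-ρ)/(1-ρ^(K+1)) = (1-1.19101)/(1-1.19101^8) = -0.1910/-3.0488 = 0.06265
P_K = P₀×ρ^K = 0.06265 × 1.19101^7 = 0.06265 × 3.3994 = 0.2130
Blocking probability = 21.30%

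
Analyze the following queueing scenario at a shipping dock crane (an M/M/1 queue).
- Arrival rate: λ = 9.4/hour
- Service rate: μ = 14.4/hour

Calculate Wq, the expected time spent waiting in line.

First, compute utilization: ρ = λ/μ = 9.4/14.4 = 0.6528
For M/M/1: Wq = λ/(μ(μ-λ))
Wq = 9.4/(14.4 × (14.4-9.4))
Wq = 9.4/(14.4 × 5.00)
Wq = 0.1306 hours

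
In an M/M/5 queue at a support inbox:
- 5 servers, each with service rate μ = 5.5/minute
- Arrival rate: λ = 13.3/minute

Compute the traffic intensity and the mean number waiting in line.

Traffic intensity: ρ = λ/(cμ) = 13.3/(5×5.5) = 0.4836
Since ρ = 0.4836 < 1, system is stable.
Offered load a = λ/μ = cρ = 13.3/5.5 = 2.4182
P₀ = [ Σₙ₌₀^4 aⁿ/n! + a^5/(5!(1-ρ)) ]⁻¹
Σ = a^0/0! + a^1/1! + a^2/2! + a^3/3! + a^4/4! = 1.00000 + 2.41818 + 2.92380 + 2.35676 + 1.42477 = 10.1235
a^5/(5!(1-ρ)) = 82.6884/(120 × 0.51636) = 1.3345
P₀ = 1/(10.1235 + 1.3345) = 0.08728
Lq = P₀·a^5·ρ / (5!(1-ρ)²) = 0.08728 × 82.6884 × 0.4836 / (120 × 0.2666) = 0.1091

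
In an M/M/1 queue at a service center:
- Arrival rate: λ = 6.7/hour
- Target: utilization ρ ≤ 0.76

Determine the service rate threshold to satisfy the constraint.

ρ = λ/μ, so μ = λ/ρ
μ ≥ 6.7/0.76 = 8.8158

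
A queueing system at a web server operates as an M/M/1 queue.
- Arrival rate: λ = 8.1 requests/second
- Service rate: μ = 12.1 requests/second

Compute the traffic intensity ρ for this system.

Server utilization: ρ = λ/μ
ρ = 8.1/12.1 = 0.6694
The server is busy 66.94% of the time.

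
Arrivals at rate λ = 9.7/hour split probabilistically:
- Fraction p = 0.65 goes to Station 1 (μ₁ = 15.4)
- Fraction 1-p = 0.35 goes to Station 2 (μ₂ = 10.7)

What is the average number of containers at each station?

Effective rates: λ₁ = 9.7×0.65 = 6.305, λ₂ = 9.7×0.35 = 3.395
Station 1: ρ₁ = 6.305/15.4 = 0.4094, L₁ = ρ₁/(1-ρ₁) = 0.4094/(1-0.4094) = 0.6932
Station 2: ρ₂ = 3.395/10.7 = 0.3173, L₂ = ρ₂/(1-ρ₂) = 0.3173/(1-0.3173) = 0.4648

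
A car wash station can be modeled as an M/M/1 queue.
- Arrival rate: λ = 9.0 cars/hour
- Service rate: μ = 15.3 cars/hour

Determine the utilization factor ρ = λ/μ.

Server utilization: ρ = λ/μ
ρ = 9.0/15.3 = 0.5882
The server is busy 58.82% of the time.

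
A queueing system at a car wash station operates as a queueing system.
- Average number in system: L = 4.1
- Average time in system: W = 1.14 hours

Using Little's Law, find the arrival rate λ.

Little's Law: L = λW, so λ = L/W
λ = 4.1/1.14 = 3.5965 cars/hour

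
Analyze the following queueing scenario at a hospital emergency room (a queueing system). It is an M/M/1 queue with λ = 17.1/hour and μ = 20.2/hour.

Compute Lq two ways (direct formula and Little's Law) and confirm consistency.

Method 1 (direct): Lq = λ²/(μ(μ-λ)) = 292.41/(20.2 × 3.10) = 4.6696

Method 2 (Little's Law):
W = 1/(μ-λ) = 1/3.10 = 0.322581
Wq = W - 1/μ = 0.322581 - 0.0495050 = 0.273076
Lq = λWq = 17.1 × 0.273076 = 4.6696 ✔ (matches Method 1)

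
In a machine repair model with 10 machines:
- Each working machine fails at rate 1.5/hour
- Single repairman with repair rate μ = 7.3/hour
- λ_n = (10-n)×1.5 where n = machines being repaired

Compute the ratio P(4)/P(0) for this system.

P(4)/P(0) = ∏_{i=0}^{4-1} λ_i/μ_{i+1}
= (10-0)×1.5/7.3 × (10-1)×1.5/7.3 × (10-2)×1.5/7.3 × (10-3)×1.5/7.3
= 8.9847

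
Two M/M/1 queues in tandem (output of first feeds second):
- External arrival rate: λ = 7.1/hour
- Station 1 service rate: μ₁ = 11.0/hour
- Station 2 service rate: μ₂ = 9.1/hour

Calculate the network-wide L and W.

By Jackson's theorem, each station behaves as independent M/M/1.
Station 1: ρ₁ = 7.1/11.0 = 0.6455, L₁ = ρ₁/(1-ρ₁) = λ/(μ₁-λ) = 7.1/3.90 = 1.8205
Station 2: ρ₂ = 7.1/9.1 = 0.7802, L₂ = ρ₂/(1-ρ₂) = λ/(μ₂-λ) = 7.1/2.00 = 3.5500
Total: L = L₁ + L₂ = 1.8205 + 3.5500 = 5.3705
W = L/λ = 5.3705/7.1 = 0.7564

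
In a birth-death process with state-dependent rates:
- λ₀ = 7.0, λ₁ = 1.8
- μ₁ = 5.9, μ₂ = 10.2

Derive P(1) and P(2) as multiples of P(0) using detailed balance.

Balance equations:
State 0: λ₀P₀ = μ₁P₁ → P₁ = (λ₀/μ₁)P₀ = (7.0/5.9)P₀ = 1.1864P₀
State 1: P₂ = (λ₀λ₁)/(μ₁μ₂)P₀ = (7.0×1.8)/(5.9×10.2)P₀ = 0.2094P₀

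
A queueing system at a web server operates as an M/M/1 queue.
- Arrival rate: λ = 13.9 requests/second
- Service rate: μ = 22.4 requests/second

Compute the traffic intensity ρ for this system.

Server utilization: ρ = λ/μ
ρ = 13.9/22.4 = 0.6205
The server is busy 62.05% of the time.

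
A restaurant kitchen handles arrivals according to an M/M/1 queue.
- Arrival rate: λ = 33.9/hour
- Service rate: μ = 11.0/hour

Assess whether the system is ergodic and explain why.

Stability requires ρ = λ/(cμ) < 1
ρ = 33.9/(1 × 11.0) = 33.9/11.00 = 3.0818
Since 3.0818 ≥ 1, the system is UNSTABLE.
Queue grows without bound. Need μ > λ = 33.9.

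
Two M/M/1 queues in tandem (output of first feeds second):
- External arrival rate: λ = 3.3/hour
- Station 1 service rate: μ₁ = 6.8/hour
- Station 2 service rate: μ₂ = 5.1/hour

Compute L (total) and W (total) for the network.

By Jackson's theorem, each station behaves as independent M/M/1.
Station 1: ρ₁ = 3.3/6.8 = 0.4853, L₁ = ρ₁/(1-ρ₁) = λ/(μ₁-λ) = 3.3/3.50 = 0.9429
Station 2: ρ₂ = 3.3/5.1 = 0.6471, L₂ = ρ₂/(1-ρ₂) = λ/(μ₂-λ) = 3.3/1.80 = 1.8333
Total: L = L₁ + L₂ = 0.9429 + 1.8333 = 2.7762
W = L/λ = 2.7762/3.3 = 0.8413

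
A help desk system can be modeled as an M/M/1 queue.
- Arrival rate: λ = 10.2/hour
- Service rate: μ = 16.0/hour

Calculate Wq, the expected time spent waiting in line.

First, compute utilization: ρ = λ/μ = 10.2/16.0 = 0.6375
For M/M/1: Wq = λ/(μ(μ-λ))
Wq = 10.2/(16.0 × (16.0-10.2))
Wq = 10.2/(16.0 × 5.80)
Wq = 0.1099 hours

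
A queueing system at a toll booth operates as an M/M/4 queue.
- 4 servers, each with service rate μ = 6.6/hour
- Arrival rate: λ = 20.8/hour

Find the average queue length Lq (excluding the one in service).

Traffic intensity: ρ = λ/(cμ) = 20.8/(4×6.6) = 0.7879
Since ρ = 0.7879 < 1, system is stable.
Offered load a = λ/μ = cρ = 20.8/6.6 = 3.1515
P₀ = [ Σₙ₌₀^3 aⁿ/n! + a^4/(4!(1-ρ)) ]⁻¹
Σ = a^0/0! + a^1/1! + a^2/2! + a^3/3! = 1.00000 + 3.15152 + 4.96602 + 5.21683 = 14.3344
a^4/(4!(1-ρ)) = 98.6456/(24 × 0.212121) = 19.3768
P₀ = 1/(14.3344 + 19.3768) = 0.02966
Lq = P₀·a^4·ρ / (4!(1-ρ)²) = 0.0296637 × 98.6456 × 0.787879 / (24 × 0.0449954) = 2.1349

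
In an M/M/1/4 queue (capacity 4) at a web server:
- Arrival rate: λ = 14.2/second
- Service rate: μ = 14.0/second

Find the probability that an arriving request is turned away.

ρ = λ/μ = 14.2/14.0 = 1.0143
P₀ = (1-ρ)/(1-ρ^(K+1)) = (1-1.0143)/(1-1.0143^5) = -0.01430/-0.07357 = 0.1944
P_K = P₀×ρ^K = 0.19436 × 1.0143^4 = 0.19436 × 1.0584 = 0.2057
Blocking probability = 20.57%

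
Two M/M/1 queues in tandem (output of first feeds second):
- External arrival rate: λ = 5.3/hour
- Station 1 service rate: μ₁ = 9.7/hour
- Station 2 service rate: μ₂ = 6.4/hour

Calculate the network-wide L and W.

By Jackson's theorem, each station behaves as independent M/M/1.
Station 1: ρ₁ = 5.3/9.7 = 0.5464, L₁ = ρ₁/(1-ρ₁) = λ/(μ₁-λ) = 5.3/4.40 = 1.2045
Station 2: ρ₂ = 5.3/6.4 = 0.8281, L₂ = ρ₂/(1-ρ₂) = λ/(μ₂-λ) = 5.3/1.10 = 4.8182
Total: L = L₁ + L₂ = 1.2045 + 4.8182 = 6.0227
W = L/λ = 6.0227/5.3 = 1.1364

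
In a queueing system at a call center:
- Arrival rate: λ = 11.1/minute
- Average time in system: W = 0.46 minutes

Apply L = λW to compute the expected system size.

Little's Law: L = λW
L = 11.1 × 0.46 = 5.1060 calls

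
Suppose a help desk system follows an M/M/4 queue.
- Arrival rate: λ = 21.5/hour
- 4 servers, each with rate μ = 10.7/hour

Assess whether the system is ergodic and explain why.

Stability requires ρ = λ/(cμ) < 1
ρ = 21.5/(4 × 10.7) = 21.5/42.80 = 0.5023
Since 0.5023 < 1, the system is STABLE.
The servers are busy 50.23% of the time.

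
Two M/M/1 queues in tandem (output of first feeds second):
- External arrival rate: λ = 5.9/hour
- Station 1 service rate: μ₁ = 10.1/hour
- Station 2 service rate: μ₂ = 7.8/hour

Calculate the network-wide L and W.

By Jackson's theorem, each station behaves as independent M/M/1.
Station 1: ρ₁ = 5.9/10.1 = 0.5842, L₁ = ρ₁/(1-ρ₁) = λ/(μ₁-λ) = 5.9/4.20 = 1.40476
Station 2: ρ₂ = 5.9/7.8 = 0.7564, L₂ = ρ₂/(1-ρ₂) = λ/(μ₂-λ) = 5.9/1.90 = 3.10526
Total: L = L₁ + L₂ = 1.40476 + 3.10526 = 4.5100
W = L/λ = 4.5100/5.9 = 0.7644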